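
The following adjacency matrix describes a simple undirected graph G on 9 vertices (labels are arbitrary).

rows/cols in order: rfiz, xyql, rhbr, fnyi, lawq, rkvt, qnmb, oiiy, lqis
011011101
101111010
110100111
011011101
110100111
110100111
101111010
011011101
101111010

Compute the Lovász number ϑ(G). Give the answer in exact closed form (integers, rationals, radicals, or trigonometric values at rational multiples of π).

N(oiiy) = {xyql, rhbr, lawq, rkvt, qnmb, lqis}, |N(oiiy)| = 6.
N(lqis) = {rfiz, rhbr, fnyi, lawq, rkvt, oiiy}, |N(lqis)| = 6.
deg(xyql) = 6; N(xyql) = {rfiz, rhbr, fnyi, lawq, rkvt, oiiy}.
N(rkvt) = {rfiz, xyql, fnyi, qnmb, oiiy, lqis}, |N(rkvt)| = 6.
G = K_{3,3,3}: α = 3 = χ(Ḡ), so ϑ = 3.
≈ 3.00000 (to 5 d.p.).
Check 3 ≤ 3 ≤ 3: collapsed.

3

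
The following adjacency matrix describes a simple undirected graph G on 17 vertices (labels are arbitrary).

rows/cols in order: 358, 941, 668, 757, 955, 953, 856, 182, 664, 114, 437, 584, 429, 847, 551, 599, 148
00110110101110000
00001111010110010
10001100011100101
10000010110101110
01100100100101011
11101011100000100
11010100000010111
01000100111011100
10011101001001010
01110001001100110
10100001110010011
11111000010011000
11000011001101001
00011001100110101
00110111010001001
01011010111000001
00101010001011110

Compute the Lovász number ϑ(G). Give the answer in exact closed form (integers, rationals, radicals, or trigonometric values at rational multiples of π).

sqrt(17)

Vertex 953 has 8 neighbors: 358, 941, 668, 955, 856, 182, 664, 551.
deg(182) = 8; N(182) = {941, 953, 664, 114, 437, 429, 847, 551}.
deg(955) = 8; N(955) = {941, 668, 953, 664, 584, 847, 599, 148}.
N(358) = {668, 757, 953, 856, 664, 437, 584, 429}, |N(358)| = 8.
G on 17 vertices is 8-regular; Paley(17): SR with (k,λ,μ)=(8,3,4).
The 3 distinct eigenvalues: [8.0, 1.56155, -2.56155].
ϑ = −N·λ_min/(λ_max−λ_min) = −17·(-sqrt(17)/2 - 1/2)/(8−(-sqrt(17)/2 - 1/2)) = sqrt(17).
Numerically 4.123106.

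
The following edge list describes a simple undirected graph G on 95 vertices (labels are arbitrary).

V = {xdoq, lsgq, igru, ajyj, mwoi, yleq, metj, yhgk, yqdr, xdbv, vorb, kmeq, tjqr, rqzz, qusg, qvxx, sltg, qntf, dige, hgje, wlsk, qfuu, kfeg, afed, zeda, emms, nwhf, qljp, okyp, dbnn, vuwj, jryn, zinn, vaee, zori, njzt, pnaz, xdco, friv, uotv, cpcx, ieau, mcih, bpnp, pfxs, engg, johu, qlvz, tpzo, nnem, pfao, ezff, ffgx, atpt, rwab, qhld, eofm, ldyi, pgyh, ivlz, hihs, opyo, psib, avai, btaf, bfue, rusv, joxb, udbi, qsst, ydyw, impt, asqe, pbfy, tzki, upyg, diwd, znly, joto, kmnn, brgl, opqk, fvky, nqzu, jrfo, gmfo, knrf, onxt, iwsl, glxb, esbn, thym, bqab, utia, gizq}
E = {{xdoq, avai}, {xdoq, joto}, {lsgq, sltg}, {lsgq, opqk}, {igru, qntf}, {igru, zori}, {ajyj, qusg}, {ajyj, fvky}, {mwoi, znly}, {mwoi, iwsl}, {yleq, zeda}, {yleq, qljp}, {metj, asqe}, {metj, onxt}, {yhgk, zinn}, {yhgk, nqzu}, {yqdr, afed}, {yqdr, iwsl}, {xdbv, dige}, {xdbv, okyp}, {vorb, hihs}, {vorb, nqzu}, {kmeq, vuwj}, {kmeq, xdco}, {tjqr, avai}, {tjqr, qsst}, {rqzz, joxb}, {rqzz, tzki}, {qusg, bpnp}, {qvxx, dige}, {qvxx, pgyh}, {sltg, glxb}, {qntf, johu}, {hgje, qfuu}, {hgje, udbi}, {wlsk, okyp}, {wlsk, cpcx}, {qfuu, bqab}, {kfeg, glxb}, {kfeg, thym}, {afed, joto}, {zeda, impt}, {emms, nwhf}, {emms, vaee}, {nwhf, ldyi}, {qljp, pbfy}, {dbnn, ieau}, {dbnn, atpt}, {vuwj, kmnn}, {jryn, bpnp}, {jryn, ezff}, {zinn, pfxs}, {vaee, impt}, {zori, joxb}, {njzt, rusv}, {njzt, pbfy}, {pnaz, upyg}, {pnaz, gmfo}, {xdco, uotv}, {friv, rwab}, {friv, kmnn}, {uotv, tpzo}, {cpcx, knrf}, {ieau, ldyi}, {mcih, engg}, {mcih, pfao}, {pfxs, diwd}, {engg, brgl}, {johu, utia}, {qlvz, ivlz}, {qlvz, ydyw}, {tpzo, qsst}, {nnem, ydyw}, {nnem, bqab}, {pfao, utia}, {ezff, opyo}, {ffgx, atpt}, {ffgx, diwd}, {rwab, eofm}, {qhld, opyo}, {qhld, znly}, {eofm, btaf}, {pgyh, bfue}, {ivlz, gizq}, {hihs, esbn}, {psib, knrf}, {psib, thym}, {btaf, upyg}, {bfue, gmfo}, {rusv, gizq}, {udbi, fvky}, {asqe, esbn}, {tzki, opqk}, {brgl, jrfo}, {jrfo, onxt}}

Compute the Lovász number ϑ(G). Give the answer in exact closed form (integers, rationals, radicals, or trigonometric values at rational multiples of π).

95*cos(pi/95)/(cos(pi/95) + 1)

Vertex kfeg has 2 neighbors: glxb, thym.
deg(wlsk) = 2; N(wlsk) = {okyp, cpcx}.
Vertex iwsl has 2 neighbors: mwoi, yqdr.
N(tjqr) = {avai, qsst}, |N(tjqr)| = 2.
95-vertex 2-regular graph: connected 2-regular on 95 ⇒ C_{95}.
A has 48 distinct eigenvalues ≈ [2.0, 1.996, 1.983, 1.961, 1.93, 1.892, 1.845, 1.789, 1.727, 1.656, 1.578, 1.494, 1.402, 1.305, 1.202, 1.094, 0.981, 0.864, 0.742, 0.618, 0.491, 0.362, 0.231, 0.099, -0.033, -0.165, -0.297, -0.427, -0.555, -0.681, -0.803, -0.923, -1.038, -1.149, -1.254, -1.355, -1.449, -1.537, -1.618, -1.692, -1.759, -1.818, -1.869, -1.912, -1.947, -1.973, -1.99, -1.999].
With N=95: ϑ(G) = 95·(-(-1)*2*cos(pi/95))/(2−(-2*cos(pi/95))) = 95*cos(pi/95)/(cos(pi/95) + 1).
= 47.487011… (decimal).
Lovász sandwich 47 ≤ 95*cos(pi/95)/(cos(pi/95) + 1) ≤ 48: both strict.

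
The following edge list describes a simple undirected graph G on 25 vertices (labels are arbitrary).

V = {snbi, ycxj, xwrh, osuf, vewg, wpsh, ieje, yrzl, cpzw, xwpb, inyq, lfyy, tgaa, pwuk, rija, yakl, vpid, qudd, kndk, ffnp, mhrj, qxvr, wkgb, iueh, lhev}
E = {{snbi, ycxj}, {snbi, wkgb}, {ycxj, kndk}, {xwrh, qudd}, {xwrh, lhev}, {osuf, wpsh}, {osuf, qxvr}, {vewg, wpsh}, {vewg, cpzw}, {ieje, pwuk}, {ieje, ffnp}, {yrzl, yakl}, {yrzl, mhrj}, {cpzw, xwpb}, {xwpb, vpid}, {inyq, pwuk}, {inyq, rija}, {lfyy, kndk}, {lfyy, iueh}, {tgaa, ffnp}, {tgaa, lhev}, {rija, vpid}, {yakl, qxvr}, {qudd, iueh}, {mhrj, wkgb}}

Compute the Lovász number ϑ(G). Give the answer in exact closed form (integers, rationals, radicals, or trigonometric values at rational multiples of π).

25*cos(pi/25)/(cos(pi/25) + 1)

deg(qxvr) = 2; N(qxvr) = {osuf, yakl}.
N(xwrh) = {qudd, lhev}, |N(xwrh)| = 2.
N(rija) = {inyq, vpid}, |N(rija)| = 2.
N(xwpb) = {cpzw, vpid}, |N(xwpb)| = 2.
2-regular, N=25; a single 25-cycle (edge-transitive).
A has 13 distinct eigenvalues ≈ [2.0, 1.93717, 1.75261, 1.45794, 1.07165, 0.61803, 0.12558, -0.37476, -0.85156, -1.27485, -1.61803, -1.85955, -1.98423].
Lovász: ϑ = −25(-2*cos(pi/25))/(2+-(-1)*2*cos(pi/25)) = 25*cos(pi/25)/(cos(pi/25) + 1).
= 12.450521808… (decimal).
Lovász sandwich 12 ≤ 25*cos(pi/25)/(cos(pi/25) + 1) ≤ 13: both strict.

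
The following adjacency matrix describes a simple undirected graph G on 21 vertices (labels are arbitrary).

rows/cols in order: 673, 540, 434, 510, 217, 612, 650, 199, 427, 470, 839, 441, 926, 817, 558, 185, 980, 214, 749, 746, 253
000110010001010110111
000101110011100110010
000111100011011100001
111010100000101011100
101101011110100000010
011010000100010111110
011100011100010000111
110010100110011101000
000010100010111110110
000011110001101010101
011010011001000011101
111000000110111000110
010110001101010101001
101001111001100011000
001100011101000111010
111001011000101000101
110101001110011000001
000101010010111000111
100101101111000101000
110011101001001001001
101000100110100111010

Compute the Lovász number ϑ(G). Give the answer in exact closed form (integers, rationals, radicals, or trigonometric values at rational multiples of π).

Vertex 558 has 10 neighbors: 434, 510, 199, 427, 470, 441, 185, 980, 214, 746.
N(650) = {540, 434, 510, 199, 427, 470, 817, 749, 746, 253}, |N(650)| = 10.
Vertex 470 has 10 neighbors: 217, 612, 650, 199, 441, 926, 558, 980, 749, 253.
deg(746) = 10; N(746) = {673, 540, 217, 612, 650, 427, 441, 558, 214, 253}.
deg(v) = 10 for all v (|V|=21); Kneser K(7,2) on C(7,2)=21 vertices.
Distinct eigenvalues (to 6 d.p.): [10.0, 1.0, -4.0].
Lovász (edge-transitive): ϑ = −21·(-4)/((10)−(-4)) = 6.
Numerically 6.000000.

6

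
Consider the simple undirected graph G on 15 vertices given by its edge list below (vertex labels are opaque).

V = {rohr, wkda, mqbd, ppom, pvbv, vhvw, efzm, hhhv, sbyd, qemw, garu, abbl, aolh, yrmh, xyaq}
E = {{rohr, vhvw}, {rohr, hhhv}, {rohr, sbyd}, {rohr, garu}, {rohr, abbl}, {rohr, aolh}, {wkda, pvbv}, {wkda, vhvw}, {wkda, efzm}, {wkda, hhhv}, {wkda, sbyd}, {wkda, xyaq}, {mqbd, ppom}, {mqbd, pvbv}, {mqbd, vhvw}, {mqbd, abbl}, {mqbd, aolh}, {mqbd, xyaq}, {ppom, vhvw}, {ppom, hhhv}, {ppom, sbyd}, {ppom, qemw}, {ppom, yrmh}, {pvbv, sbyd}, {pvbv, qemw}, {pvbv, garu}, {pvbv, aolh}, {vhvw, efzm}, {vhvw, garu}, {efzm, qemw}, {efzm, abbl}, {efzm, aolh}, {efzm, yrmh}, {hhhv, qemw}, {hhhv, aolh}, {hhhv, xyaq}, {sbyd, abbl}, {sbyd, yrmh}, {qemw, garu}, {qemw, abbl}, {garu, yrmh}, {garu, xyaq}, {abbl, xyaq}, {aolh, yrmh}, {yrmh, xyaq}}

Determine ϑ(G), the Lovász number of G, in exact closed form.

5

N(abbl) = {rohr, mqbd, efzm, sbyd, qemw, xyaq}, |N(abbl)| = 6.
deg(qemw) = 6; N(qemw) = {ppom, pvbv, efzm, hhhv, garu, abbl}.
Vertex mqbd has 6 neighbors: ppom, pvbv, vhvw, abbl, aolh, xyaq.
Vertex rohr has 6 neighbors: vhvw, hhhv, sbyd, garu, abbl, aolh.
15-vertex 6-regular graph: Kneser-type, 2-subsets of [6].
A has 3 distinct eigenvalues ≈ [6.0, 1.0, -3.0].
ϑ = −N·λ_min/(λ_max−λ_min) = −15·(-3)/(6−(-3)) = 5.
= 5.0000… (decimal).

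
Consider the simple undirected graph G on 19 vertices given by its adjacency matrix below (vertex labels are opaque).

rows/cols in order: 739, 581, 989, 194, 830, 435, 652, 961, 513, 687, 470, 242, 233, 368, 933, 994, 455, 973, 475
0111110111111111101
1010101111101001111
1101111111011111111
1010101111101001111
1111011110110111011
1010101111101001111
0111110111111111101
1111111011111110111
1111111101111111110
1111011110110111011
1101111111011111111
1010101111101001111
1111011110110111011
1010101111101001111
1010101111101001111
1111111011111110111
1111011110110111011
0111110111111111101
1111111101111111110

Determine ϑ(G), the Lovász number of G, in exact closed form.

6

N(989) = {739, 581, 194, 830, 435, 652, 961, 513, 687, 242, 233, 368, 933, 994, 455, 973, 475}, |N(989)| = 17.
deg(687) = 15; N(687) = {739, 581, 989, 194, 435, 652, 961, 513, 470, 242, 368, 933, 994, 973, 475}.
Vertex 973 has 16 neighbors: 581, 989, 194, 830, 435, 961, 513, 687, 470, 242, 233, 368, 933, 994, 455, 475.
Vertex 961 has 17 neighbors: 739, 581, 989, 194, 830, 435, 652, 513, 687, 470, 242, 233, 368, 933, 455, 973, 475.
Complete 6-partite, parts [6, 4, 3, 2, 2, 2]: perfect, ϑ = α = 6.
≈ 6.00000 (to 5 d.p.).
6 ≤ 6 ≤ 6: collapsed.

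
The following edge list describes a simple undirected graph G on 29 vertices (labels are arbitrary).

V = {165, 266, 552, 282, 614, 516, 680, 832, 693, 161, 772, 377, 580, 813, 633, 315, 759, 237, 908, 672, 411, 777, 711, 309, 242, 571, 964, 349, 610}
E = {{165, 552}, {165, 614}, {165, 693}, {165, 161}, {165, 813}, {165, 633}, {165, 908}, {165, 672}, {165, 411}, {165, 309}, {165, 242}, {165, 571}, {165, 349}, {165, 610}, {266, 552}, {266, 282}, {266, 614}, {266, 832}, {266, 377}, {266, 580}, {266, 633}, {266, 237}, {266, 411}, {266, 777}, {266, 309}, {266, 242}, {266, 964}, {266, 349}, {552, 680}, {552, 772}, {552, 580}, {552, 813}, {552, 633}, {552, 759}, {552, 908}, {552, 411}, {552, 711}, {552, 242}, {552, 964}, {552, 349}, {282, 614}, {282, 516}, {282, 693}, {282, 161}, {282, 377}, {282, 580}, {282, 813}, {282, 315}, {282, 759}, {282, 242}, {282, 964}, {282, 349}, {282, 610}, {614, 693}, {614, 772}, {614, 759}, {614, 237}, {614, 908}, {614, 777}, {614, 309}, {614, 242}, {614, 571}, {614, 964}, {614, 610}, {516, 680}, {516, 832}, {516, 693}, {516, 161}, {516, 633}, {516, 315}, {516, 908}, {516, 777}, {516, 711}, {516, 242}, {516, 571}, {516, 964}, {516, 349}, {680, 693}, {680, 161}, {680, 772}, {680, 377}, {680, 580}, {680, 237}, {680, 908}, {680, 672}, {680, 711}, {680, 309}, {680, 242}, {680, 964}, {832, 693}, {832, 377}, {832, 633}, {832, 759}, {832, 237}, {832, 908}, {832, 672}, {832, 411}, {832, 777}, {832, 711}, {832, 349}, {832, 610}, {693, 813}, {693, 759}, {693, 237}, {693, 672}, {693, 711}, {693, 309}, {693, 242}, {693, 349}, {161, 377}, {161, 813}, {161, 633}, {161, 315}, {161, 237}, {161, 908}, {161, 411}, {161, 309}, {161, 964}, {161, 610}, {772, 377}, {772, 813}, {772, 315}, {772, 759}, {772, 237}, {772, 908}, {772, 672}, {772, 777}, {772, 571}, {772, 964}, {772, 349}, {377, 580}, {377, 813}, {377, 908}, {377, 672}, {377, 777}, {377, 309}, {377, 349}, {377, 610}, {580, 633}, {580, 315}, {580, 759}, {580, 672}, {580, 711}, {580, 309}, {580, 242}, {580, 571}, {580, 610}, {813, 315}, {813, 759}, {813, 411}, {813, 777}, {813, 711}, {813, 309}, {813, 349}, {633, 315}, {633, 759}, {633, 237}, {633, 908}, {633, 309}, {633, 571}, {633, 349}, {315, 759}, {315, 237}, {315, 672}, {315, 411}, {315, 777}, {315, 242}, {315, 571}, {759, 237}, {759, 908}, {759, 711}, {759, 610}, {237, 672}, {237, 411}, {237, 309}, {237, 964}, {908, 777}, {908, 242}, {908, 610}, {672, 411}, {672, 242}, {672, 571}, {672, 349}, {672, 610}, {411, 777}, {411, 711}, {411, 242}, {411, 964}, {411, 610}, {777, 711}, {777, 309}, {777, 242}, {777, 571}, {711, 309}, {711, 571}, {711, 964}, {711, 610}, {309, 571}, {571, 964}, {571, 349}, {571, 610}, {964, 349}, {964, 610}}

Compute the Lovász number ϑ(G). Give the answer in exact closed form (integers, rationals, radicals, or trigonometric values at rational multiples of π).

Vertex 772 has 14 neighbors: 552, 614, 680, 377, 813, 315, 759, 237, 908, 672, 777, 571, 964, 349.
Vertex 610 has 14 neighbors: 165, 282, 614, 832, 161, 377, 580, 759, 908, 672, 411, 711, 571, 964.
N(552) = {165, 266, 680, 772, 580, 813, 633, 759, 908, 411, 711, 242, 964, 349}, |N(552)| = 14.
deg(680) = 14; N(680) = {552, 516, 693, 161, 772, 377, 580, 237, 908, 672, 711, 309, 242, 964}.
Every vertex has degree 14 (N=29); strongly regular (29,14,6,7).
The 3 distinct eigenvalues: [14.0, 2.1926, -3.1926].
With N=29: ϑ(G) = 29·(-(-sqrt(29)/2 - 1/2))/(14−(-sqrt(29)/2 - 1/2)) = sqrt(29).
≈ 5.3852 (to 4 d.p.).

sqrt(29)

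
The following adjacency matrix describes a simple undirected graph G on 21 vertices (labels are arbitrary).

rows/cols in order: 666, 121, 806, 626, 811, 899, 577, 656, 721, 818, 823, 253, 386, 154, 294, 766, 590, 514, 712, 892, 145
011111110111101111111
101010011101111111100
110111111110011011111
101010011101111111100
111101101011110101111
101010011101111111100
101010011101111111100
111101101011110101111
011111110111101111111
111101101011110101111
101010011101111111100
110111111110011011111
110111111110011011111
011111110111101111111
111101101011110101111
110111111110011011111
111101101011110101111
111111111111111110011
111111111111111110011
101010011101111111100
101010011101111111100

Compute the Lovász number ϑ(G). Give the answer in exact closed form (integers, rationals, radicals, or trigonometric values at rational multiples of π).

deg(386) = 17; N(386) = {666, 121, 626, 811, 899, 577, 656, 721, 818, 823, 154, 294, 590, 514, 712, 892, 145}.
N(712) = {666, 121, 806, 626, 811, 899, 577, 656, 721, 818, 823, 253, 386, 154, 294, 766, 590, 892, 145}, |N(712)| = 19.
Vertex 154 has 18 neighbors: 121, 806, 626, 811, 899, 577, 656, 818, 823, 253, 386, 294, 766, 590, 514, 712, 892, 145.
deg(806) = 17; N(806) = {666, 121, 626, 811, 899, 577, 656, 721, 818, 823, 154, 294, 590, 514, 712, 892, 145}.
K_{7,5,4,3,2} (perfect); ϑ(G) = α(G) = max{7,5,4,3,2} = 7.
Numerically 7.00000000.
Check 7 ≤ 7 ≤ 7: collapsed.

7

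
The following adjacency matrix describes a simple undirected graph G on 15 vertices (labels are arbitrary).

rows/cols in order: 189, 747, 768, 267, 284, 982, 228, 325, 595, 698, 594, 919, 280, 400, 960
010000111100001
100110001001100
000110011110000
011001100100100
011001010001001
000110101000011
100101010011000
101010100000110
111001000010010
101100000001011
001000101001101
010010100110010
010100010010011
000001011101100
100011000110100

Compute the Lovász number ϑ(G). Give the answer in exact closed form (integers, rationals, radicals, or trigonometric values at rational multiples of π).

N(325) = {189, 768, 284, 228, 280, 400}, |N(325)| = 6.
N(698) = {189, 768, 267, 919, 400, 960}, |N(698)| = 6.
deg(768) = 6; N(768) = {267, 284, 325, 595, 698, 594}.
N(960) = {189, 284, 982, 698, 594, 280}, |N(960)| = 6.
6-regular, N=15; this is K(6,2), the Kneser graph.
spec(A) ≈ [6.0, 1.0, -3.0] (distinct, 4 d.p.).
Lovász (edge-transitive): ϑ = −15·(-3)/((6)−(-3)) = 5.
Numerically 5.0000.

5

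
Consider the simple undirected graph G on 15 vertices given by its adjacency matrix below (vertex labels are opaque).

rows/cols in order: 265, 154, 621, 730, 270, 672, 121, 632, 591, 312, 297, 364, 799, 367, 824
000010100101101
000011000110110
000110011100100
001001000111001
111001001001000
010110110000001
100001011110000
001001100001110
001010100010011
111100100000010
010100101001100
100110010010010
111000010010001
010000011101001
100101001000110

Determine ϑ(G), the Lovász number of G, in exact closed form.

Vertex 364 has 6 neighbors: 265, 730, 270, 632, 297, 367.
N(312) = {265, 154, 621, 730, 121, 367}, |N(312)| = 6.
N(672) = {154, 730, 270, 121, 632, 824}, |N(672)| = 6.
deg(730) = 6; N(730) = {621, 672, 312, 297, 364, 824}.
Every vertex has degree 6 (N=15); Kneser-type, 2-subsets of [6].
spec(A) ≈ [6.0, 1.0, -3.0] (distinct, 3 d.p.).
Lovász (edge-transitive): ϑ = −15·(-3)/((6)−(-3)) = 5.
= 5.0000000… (decimal).

5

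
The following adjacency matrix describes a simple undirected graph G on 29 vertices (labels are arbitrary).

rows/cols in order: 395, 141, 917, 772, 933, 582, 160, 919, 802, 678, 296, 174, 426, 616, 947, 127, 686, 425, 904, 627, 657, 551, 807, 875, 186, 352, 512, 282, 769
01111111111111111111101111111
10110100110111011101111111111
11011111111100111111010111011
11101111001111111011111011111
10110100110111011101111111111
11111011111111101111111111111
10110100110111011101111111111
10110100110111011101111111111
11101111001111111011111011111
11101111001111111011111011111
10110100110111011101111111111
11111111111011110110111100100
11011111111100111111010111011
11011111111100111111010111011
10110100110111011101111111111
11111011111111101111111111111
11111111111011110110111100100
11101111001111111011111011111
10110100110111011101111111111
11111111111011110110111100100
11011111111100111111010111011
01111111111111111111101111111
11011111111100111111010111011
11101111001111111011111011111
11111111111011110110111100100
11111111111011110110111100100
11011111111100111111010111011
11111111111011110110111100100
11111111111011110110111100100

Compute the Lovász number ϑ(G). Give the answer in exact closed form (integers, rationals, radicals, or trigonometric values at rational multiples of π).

7

N(160) = {395, 917, 772, 582, 802, 678, 174, 426, 616, 127, 686, 425, 627, 657, 551, 807, 875, 186, 352, 512, 282, 769}, |N(160)| = 22.
N(551) = {141, 917, 772, 933, 582, 160, 919, 802, 678, 296, 174, 426, 616, 947, 127, 686, 425, 904, 627, 657, 807, 875, 186, 352, 512, 282, 769}, |N(551)| = 27.
N(186) = {395, 141, 917, 772, 933, 582, 160, 919, 802, 678, 296, 426, 616, 947, 127, 425, 904, 657, 551, 807, 875, 512}, |N(186)| = 22.
Vertex 127 has 27 neighbors: 395, 141, 917, 772, 933, 160, 919, 802, 678, 296, 174, 426, 616, 947, 686, 425, 904, 627, 657, 551, 807, 875, 186, 352, 512, 282, 769.
K_{7,7,6,5,2,2} (perfect); ϑ(G) = α(G) = max{7,7,6,5,2,2} = 7.
Numerically 7.00000.
Sandwich: α(G)=7 ≤ ϑ(G)=7 ≤ χ(Ḡ)=7 (collapsed).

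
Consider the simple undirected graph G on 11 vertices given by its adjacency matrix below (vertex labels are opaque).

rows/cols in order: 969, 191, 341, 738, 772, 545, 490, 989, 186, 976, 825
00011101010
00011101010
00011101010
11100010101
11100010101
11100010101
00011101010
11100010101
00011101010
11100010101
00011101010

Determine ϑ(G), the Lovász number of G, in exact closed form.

Vertex 341 has 5 neighbors: 738, 772, 545, 989, 976.
Vertex 976 has 6 neighbors: 969, 191, 341, 490, 186, 825.
deg(490) = 5; N(490) = {738, 772, 545, 989, 976}.
N(772) = {969, 191, 341, 490, 186, 825}, |N(772)| = 6.
2 parts of sizes [6, 5]; α(G) = 6 = ϑ (perfect).
= 6.000000000… (decimal).
Lovász sandwich 6 ≤ 6 ≤ 6: collapsed.

6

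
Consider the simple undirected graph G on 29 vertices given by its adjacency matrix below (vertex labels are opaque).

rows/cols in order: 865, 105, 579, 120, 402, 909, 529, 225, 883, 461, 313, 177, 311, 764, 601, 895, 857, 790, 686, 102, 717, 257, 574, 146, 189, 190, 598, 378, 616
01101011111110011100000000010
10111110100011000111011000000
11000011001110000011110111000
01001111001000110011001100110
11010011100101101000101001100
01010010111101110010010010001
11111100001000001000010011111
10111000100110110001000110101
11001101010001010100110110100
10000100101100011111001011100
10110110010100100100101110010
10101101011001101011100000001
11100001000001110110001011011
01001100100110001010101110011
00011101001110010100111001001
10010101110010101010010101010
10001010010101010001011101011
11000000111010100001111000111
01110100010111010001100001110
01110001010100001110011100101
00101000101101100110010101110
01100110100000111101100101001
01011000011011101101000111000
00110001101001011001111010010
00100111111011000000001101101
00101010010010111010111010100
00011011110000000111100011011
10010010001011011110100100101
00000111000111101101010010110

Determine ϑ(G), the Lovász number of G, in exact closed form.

sqrt(29)

N(313) = {865, 579, 120, 909, 529, 461, 177, 601, 790, 717, 574, 146, 189, 378}, |N(313)| = 14.
deg(598) = 14; N(598) = {120, 402, 529, 225, 883, 461, 790, 686, 102, 717, 189, 190, 378, 616}.
N(146) = {579, 120, 225, 883, 313, 764, 895, 857, 102, 717, 257, 574, 189, 378}, |N(146)| = 14.
deg(311) = 14; N(311) = {865, 105, 579, 225, 764, 601, 895, 790, 686, 574, 189, 190, 378, 616}.
deg(v) = 14 for all v (|V|=29); SR(29,14,6,7) — a Paley graph.
spec(A) ≈ [14.0, 2.1926, -3.1926] (distinct, 4 d.p.).
Lovász: ϑ = −29(-sqrt(29)/2 - 1/2)/(14+-(-sqrt(29)/2 - 1/2)) = sqrt(29).
Numerically 5.3852.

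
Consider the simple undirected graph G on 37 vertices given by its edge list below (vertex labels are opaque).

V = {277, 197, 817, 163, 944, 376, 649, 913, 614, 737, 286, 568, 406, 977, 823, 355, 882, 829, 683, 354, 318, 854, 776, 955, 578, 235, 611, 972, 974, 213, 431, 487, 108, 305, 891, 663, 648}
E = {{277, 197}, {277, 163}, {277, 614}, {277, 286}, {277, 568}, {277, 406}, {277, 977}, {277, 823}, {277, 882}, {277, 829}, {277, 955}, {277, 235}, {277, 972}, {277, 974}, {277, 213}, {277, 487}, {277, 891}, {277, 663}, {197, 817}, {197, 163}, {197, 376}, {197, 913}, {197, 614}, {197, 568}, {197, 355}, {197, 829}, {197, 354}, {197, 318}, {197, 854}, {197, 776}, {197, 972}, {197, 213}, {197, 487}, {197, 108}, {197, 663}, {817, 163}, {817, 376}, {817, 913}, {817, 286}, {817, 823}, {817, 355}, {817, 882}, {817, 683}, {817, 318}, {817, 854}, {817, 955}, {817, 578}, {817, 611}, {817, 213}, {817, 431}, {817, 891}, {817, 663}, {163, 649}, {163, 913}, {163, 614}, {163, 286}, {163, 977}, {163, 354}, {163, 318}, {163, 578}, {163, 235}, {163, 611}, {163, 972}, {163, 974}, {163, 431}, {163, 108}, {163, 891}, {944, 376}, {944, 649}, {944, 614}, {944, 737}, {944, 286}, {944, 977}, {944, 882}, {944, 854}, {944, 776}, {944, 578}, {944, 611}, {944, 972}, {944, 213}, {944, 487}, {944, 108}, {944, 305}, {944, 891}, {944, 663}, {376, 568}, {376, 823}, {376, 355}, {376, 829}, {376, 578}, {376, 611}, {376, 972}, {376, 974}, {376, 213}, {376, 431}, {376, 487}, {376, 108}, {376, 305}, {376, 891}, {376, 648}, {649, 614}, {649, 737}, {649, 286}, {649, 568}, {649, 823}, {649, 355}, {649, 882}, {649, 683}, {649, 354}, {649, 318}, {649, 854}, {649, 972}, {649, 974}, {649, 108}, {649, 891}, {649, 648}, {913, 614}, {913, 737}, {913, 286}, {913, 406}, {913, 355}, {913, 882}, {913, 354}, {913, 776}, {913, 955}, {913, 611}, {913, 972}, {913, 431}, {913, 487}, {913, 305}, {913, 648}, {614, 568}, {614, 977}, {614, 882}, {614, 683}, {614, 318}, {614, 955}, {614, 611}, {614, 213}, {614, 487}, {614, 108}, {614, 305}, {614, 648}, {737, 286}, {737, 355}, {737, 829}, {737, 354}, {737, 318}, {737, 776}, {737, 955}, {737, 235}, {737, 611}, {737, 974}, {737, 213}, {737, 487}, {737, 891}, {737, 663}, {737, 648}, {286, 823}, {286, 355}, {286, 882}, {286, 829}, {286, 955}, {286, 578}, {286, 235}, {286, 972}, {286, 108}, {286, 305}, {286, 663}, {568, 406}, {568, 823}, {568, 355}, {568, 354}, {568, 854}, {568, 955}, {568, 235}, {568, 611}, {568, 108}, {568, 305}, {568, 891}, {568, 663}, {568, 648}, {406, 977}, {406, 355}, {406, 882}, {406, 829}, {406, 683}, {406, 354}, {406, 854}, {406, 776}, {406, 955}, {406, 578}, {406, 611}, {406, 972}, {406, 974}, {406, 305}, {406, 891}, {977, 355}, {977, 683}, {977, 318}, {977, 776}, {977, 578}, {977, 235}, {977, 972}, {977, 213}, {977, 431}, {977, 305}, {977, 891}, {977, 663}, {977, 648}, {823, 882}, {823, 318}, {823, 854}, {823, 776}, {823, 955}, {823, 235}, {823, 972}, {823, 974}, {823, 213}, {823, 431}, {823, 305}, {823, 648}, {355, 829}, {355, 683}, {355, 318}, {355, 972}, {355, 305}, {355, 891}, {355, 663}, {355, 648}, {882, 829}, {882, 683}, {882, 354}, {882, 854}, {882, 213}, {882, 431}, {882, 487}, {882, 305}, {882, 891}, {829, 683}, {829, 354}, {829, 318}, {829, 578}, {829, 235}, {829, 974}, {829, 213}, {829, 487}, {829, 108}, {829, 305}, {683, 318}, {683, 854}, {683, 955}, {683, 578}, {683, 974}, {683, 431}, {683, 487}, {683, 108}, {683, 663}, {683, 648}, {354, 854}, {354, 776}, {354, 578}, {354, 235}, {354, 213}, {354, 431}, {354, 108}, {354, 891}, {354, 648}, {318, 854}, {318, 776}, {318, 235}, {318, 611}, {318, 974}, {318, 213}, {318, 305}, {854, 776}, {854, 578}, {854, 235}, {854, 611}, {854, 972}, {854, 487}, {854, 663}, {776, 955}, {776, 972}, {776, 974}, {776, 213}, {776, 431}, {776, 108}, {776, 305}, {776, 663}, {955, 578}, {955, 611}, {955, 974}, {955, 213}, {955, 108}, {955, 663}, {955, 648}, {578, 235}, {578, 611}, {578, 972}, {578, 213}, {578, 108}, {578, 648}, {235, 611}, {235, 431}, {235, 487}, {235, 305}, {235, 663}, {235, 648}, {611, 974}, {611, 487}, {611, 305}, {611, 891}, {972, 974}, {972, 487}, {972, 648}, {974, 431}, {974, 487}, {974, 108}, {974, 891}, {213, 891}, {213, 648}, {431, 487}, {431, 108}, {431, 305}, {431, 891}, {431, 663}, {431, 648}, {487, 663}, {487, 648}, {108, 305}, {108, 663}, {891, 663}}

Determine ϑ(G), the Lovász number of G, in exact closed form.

Vertex 891 has 18 neighbors: 277, 817, 163, 944, 376, 649, 737, 568, 406, 977, 355, 882, 354, 611, 974, 213, 431, 663.
Vertex 882 has 18 neighbors: 277, 817, 944, 649, 913, 614, 286, 406, 823, 829, 683, 354, 854, 213, 431, 487, 305, 891.
Vertex 829 has 18 neighbors: 277, 197, 376, 737, 286, 406, 355, 882, 683, 354, 318, 578, 235, 974, 213, 487, 108, 305.
Vertex 376 has 18 neighbors: 197, 817, 944, 568, 823, 355, 829, 578, 611, 972, 974, 213, 431, 487, 108, 305, 891, 648.
Regular of degree 18 on 37 vertices: strongly regular (37,18,8,9).
A has 3 distinct eigenvalues ≈ [18.0, 2.5414, -3.5414].
λ_max=18, λ_min=-sqrt(37)/2 - 1/2; ϑ = −37·λ_min/(λ_max−λ_min) = sqrt(37).
Numerically 6.08276.

sqrt(37)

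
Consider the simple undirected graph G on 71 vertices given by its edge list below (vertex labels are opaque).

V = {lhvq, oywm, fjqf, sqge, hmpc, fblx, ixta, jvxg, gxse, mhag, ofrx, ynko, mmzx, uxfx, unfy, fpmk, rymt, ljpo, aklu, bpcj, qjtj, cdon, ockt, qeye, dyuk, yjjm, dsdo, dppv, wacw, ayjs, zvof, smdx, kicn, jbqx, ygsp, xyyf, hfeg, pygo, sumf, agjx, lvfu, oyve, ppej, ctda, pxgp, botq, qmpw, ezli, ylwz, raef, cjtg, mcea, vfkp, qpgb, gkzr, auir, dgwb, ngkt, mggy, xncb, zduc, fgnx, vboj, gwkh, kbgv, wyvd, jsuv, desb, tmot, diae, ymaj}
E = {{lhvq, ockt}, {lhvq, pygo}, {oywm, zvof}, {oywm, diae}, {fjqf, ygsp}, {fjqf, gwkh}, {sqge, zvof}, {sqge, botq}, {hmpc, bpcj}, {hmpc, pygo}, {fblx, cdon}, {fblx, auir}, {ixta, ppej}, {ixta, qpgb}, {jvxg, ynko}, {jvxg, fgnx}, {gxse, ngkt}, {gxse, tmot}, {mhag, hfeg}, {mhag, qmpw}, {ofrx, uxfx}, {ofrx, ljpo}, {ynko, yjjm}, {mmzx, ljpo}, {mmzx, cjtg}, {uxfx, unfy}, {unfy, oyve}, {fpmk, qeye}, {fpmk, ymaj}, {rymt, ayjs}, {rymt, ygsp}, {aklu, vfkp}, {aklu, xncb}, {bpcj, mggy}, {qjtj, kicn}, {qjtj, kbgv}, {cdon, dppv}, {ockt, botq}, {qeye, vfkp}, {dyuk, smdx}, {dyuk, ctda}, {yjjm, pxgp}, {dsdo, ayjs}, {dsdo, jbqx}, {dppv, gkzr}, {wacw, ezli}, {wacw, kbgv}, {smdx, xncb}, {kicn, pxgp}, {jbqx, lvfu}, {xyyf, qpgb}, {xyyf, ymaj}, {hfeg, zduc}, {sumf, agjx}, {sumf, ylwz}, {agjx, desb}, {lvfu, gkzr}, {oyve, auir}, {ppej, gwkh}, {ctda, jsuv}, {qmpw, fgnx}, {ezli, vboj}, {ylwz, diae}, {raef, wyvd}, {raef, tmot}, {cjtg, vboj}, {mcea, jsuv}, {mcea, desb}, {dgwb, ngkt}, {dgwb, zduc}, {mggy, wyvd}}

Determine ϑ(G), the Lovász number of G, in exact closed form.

N(dyuk) = {smdx, ctda}, |N(dyuk)| = 2.
N(bpcj) = {hmpc, mggy}, |N(bpcj)| = 2.
N(jsuv) = {ctda, mcea}, |N(jsuv)| = 2.
Vertex botq has 2 neighbors: sqge, ockt.
Regular of degree 2 on 71 vertices: a single 71-cycle (edge-transitive).
The 36 distinct eigenvalues: [2.0, 1.99217, 1.96876, 1.92993, 1.876, 1.80739, 1.72463, 1.62837, 1.51937, 1.39848, 1.26665, 1.1249, 0.97435, 0.81617, 0.6516, 0.48194, 0.3085, 0.13265, -0.04424, -0.22079, -0.3956, -0.56732, -0.7346, -0.89613, -1.05065, -1.19694, -1.33387, -1.46036, -1.57542, -1.67814, -1.76774, -1.8435, -1.90483, -1.95125, -1.98241, -1.99804].
λ_max=2, λ_min=-2*cos(pi/71); ϑ = −71·λ_min/(λ_max−λ_min) = 71*cos(pi/71)/(cos(pi/71) + 1).
ϑ(G) ≈ 35.4826.
Sandwich: α(G)=35 ≤ ϑ(G)=71*cos(pi/71)/(cos(pi/71) + 1) ≤ χ(Ḡ)=36 (both strict).

71*cos(pi/71)/(cos(pi/71) + 1)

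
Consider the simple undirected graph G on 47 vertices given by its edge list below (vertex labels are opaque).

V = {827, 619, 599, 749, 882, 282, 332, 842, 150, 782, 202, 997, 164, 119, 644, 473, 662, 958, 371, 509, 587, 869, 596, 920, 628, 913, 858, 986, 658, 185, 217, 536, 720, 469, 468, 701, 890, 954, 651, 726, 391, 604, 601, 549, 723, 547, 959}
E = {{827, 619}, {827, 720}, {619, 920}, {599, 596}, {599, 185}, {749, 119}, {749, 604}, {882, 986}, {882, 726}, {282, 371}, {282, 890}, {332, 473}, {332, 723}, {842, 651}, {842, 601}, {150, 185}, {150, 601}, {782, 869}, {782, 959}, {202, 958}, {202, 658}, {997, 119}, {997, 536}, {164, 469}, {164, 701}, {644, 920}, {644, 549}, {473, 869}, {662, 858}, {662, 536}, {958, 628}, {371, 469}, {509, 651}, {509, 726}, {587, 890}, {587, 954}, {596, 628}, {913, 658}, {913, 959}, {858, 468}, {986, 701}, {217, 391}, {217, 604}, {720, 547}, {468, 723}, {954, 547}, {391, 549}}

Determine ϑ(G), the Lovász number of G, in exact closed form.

47*cos(pi/47)/(cos(pi/47) + 1)

Vertex 509 has 2 neighbors: 651, 726.
Vertex 749 has 2 neighbors: 119, 604.
deg(954) = 2; N(954) = {587, 547}.
Vertex 658 has 2 neighbors: 202, 913.
Regular of degree 2 on 47 vertices: this is C_{47}, the 47-cycle.
Distinct eigenvalues (to 5 d.p.): [2.0, 1.98215, 1.92894, 1.8413, 1.7208, 1.5696, 1.39038, 1.18636, 0.96116, 0.71882, 0.46364, 0.20019, -0.06683, -0.33266, -0.59255, -0.84187, -1.07616, -1.29126, -1.4833, -1.64888, -1.78504, -1.88934, -1.95992, -1.99553].
ϑ = −N·λ_min/(λ_max−λ_min) = −47·(-2*cos(pi/47))/(2−(-2*cos(pi/47))) = 47*cos(pi/47)/(cos(pi/47) + 1).
Numerically 23.47373149.
23 ≤ 47*cos(pi/47)/(cos(pi/47) + 1) ≤ 24: both strict.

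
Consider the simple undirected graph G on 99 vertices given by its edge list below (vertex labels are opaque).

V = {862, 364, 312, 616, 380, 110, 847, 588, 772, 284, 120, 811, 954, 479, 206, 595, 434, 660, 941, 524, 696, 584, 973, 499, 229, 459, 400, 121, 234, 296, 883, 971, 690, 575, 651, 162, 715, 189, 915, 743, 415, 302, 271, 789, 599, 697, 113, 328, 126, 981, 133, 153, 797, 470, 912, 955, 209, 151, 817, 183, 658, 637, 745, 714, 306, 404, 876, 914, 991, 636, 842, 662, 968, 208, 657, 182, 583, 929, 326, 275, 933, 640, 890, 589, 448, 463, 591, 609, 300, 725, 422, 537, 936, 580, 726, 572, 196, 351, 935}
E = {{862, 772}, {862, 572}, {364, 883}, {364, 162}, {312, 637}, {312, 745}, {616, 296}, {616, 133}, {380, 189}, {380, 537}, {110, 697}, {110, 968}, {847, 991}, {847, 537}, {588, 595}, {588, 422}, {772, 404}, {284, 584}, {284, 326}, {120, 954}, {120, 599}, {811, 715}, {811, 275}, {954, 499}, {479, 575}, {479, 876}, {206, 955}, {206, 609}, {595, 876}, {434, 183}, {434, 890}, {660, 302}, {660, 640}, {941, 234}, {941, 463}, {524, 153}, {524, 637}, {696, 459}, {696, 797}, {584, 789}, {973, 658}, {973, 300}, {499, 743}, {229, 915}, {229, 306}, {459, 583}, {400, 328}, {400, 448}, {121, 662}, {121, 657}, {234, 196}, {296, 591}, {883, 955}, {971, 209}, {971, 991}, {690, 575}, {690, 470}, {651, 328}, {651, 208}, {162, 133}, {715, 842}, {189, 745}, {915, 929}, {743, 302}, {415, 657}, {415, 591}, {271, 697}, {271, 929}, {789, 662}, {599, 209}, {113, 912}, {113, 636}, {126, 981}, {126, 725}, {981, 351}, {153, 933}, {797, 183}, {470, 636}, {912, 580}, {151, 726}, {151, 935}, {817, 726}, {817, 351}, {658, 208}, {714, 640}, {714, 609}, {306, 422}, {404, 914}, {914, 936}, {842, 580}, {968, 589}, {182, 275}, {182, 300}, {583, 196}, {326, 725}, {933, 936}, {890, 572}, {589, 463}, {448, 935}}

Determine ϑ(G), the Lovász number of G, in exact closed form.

deg(364) = 2; N(364) = {883, 162}.
Vertex 599 has 2 neighbors: 120, 209.
deg(955) = 2; N(955) = {206, 883}.
deg(537) = 2; N(537) = {380, 847}.
2-regular, N=99; this is C_{99}, the 99-cycle.
spec(A) ≈ [2.0, 1.996, 1.9839, 1.9639, 1.9359, 1.9001, 1.8567, 1.8059, 1.7477, 1.6825, 1.6105, 1.5321, 1.4475, 1.357, 1.2611, 1.1601, 1.0545, 0.9445, 0.8308, 0.7138, 0.5938, 0.4715, 0.3473, 0.2217, 0.0952, -0.0317, -0.1585, -0.2846, -0.4096, -0.5329, -0.6541, -0.7727, -0.8881, -1.0, -1.1078, -1.2112, -1.3097, -1.4029, -1.4905, -1.5721, -1.6474, -1.716, -1.7777, -1.8322, -1.8794, -1.919, -1.9509, -1.9749, -1.9909, -1.999] (distinct, 4 d.p.).
Lovász (edge-transitive): ϑ = −99·(-2*cos(pi/99))/((2)−(-2*cos(pi/99))) = 99*cos(pi/99)/(cos(pi/99) + 1).
ϑ(G) ≈ 49.48753629.
Check 49 ≤ 99*cos(pi/99)/(cos(pi/99) + 1) ≤ 50: both strict.

99*cos(pi/99)/(cos(pi/99) + 1)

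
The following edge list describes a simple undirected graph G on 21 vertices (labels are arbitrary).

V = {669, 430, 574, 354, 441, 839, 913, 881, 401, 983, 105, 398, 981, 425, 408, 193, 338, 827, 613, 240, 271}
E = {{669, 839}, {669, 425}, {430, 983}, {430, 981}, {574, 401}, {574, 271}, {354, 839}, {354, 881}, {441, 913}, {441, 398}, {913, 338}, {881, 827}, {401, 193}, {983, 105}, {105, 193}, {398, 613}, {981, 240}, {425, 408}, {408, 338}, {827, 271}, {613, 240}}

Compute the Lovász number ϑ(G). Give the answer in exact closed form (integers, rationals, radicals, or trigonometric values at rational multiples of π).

21*cos(pi/21)/(cos(pi/21) + 1)

N(401) = {574, 193}, |N(401)| = 2.
deg(398) = 2; N(398) = {441, 613}.
N(193) = {401, 105}, |N(193)| = 2.
N(983) = {430, 105}, |N(983)| = 2.
Every vertex has degree 2 (N=21); this is C_{21}, the 21-cycle.
A has 11 distinct eigenvalues ≈ [2.0, 1.911146, 1.652478, 1.24698, 0.730682, 0.14946, -0.445042, -1.0, -1.466104, -1.801938, -1.977662].
ϑ = −N·λ_min/(λ_max−λ_min) = −21·(-2*cos(pi/21))/(2−(-2*cos(pi/21))) = 21*cos(pi/21)/(cos(pi/21) + 1).
= 10.44103… (decimal).
Sandwich: α(G)=10 ≤ ϑ(G)=21*cos(pi/21)/(cos(pi/21) + 1) ≤ χ(Ḡ)=11 (both strict).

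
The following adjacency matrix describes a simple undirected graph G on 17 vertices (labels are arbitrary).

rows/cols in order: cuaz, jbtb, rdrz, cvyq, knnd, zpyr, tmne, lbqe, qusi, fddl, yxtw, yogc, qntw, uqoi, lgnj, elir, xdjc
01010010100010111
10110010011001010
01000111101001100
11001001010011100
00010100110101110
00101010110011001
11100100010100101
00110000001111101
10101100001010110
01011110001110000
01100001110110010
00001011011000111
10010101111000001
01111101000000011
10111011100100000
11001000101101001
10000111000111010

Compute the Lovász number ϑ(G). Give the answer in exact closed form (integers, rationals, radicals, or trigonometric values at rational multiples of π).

sqrt(17)

Vertex yogc has 8 neighbors: knnd, tmne, lbqe, fddl, yxtw, lgnj, elir, xdjc.
N(knnd) = {cvyq, zpyr, qusi, fddl, yogc, uqoi, lgnj, elir}, |N(knnd)| = 8.
deg(qusi) = 8; N(qusi) = {cuaz, rdrz, knnd, zpyr, yxtw, qntw, lgnj, elir}.
deg(cuaz) = 8; N(cuaz) = {jbtb, cvyq, tmne, qusi, qntw, lgnj, elir, xdjc}.
Regular of degree 8 on 17 vertices: strongly regular (17,8,3,4).
Distinct eigenvalues (to 5 d.p.): [8.0, 1.56155, -2.56155].
Lovász: ϑ = −17(-sqrt(17)/2 - 1/2)/(8+-(-sqrt(17)/2 - 1/2)) = sqrt(17).
= 4.123106… (decimal).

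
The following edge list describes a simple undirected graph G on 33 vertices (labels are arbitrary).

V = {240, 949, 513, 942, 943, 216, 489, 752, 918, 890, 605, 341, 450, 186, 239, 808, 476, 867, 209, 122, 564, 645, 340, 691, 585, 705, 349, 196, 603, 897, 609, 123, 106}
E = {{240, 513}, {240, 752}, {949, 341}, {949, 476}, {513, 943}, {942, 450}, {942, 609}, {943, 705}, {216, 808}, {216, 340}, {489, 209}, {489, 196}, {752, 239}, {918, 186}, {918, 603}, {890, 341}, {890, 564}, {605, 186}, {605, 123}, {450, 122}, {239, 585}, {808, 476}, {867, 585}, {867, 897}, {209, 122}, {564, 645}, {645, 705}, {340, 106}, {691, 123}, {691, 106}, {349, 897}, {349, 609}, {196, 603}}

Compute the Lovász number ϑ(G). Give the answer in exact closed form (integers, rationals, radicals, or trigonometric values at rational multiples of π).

Vertex 240 has 2 neighbors: 513, 752.
deg(691) = 2; N(691) = {123, 106}.
Vertex 123 has 2 neighbors: 605, 691.
N(476) = {949, 808}, |N(476)| = 2.
33-vertex 2-regular graph: the odd cycle C_{33}.
spec(A) ≈ [2.0, 1.964, 1.857, 1.683, 1.447, 1.16, 0.831, 0.472, 0.095, -0.285, -0.654, -1.0, -1.31, -1.572, -1.778, -1.919, -1.991] (distinct, 3 d.p.).
ϑ = −N·λ_min/(λ_max−λ_min) = −33·(-2*cos(pi/33))/(2−(-2*cos(pi/33))) = 33*cos(pi/33)/(cos(pi/33) + 1).
≈ 16.4626 (to 4 d.p.).
Check 16 ≤ 33*cos(pi/33)/(cos(pi/33) + 1) ≤ 17: both strict.

33*cos(pi/33)/(cos(pi/33) + 1)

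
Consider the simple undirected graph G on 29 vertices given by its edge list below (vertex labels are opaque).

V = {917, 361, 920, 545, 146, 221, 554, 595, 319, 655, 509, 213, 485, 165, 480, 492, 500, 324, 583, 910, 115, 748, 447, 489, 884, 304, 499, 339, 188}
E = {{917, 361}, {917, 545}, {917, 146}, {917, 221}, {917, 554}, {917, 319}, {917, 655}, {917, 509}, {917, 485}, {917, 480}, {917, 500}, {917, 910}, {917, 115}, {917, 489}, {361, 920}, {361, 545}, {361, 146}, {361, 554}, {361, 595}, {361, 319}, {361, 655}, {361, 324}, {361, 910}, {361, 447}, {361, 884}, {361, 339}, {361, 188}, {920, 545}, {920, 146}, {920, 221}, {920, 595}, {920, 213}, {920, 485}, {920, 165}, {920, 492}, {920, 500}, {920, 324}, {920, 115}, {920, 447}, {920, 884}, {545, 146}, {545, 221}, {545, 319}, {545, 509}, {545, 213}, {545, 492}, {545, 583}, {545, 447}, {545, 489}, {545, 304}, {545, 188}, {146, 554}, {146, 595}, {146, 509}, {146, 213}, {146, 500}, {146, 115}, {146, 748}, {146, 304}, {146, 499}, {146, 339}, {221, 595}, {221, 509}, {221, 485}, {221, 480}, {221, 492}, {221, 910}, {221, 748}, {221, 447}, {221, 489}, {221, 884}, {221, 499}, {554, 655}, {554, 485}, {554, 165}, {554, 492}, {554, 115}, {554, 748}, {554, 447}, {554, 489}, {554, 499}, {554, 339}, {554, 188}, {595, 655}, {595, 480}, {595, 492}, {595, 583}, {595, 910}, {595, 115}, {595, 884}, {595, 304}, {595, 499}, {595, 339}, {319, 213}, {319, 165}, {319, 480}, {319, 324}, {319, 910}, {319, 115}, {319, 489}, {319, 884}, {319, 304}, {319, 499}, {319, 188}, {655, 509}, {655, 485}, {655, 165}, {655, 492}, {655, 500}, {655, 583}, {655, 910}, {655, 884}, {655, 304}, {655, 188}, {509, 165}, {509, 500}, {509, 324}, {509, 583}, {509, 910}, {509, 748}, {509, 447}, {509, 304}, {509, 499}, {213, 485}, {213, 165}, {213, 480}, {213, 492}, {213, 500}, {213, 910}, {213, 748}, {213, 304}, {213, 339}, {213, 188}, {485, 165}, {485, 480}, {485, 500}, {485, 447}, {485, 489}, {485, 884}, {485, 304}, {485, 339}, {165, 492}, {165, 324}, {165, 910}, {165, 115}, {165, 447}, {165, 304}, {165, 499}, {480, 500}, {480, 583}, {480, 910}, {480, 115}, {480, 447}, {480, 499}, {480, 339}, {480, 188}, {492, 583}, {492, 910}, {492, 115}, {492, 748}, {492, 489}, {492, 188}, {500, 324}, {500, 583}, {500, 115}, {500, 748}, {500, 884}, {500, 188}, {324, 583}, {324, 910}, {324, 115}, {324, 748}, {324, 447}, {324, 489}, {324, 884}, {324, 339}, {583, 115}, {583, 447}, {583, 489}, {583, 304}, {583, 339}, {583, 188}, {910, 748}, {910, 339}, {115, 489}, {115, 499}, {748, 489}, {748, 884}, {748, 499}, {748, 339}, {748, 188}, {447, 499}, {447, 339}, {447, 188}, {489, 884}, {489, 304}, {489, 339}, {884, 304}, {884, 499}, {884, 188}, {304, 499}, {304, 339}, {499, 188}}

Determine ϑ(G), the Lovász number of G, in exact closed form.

sqrt(29)

Vertex 165 has 14 neighbors: 920, 554, 319, 655, 509, 213, 485, 492, 324, 910, 115, 447, 304, 499.
deg(499) = 14; N(499) = {146, 221, 554, 595, 319, 509, 165, 480, 115, 748, 447, 884, 304, 188}.
Vertex 920 has 14 neighbors: 361, 545, 146, 221, 595, 213, 485, 165, 492, 500, 324, 115, 447, 884.
N(361) = {917, 920, 545, 146, 554, 595, 319, 655, 324, 910, 447, 884, 339, 188}, |N(361)| = 14.
Regular of degree 14 on 29 vertices: SR(29,14,6,7) — a Paley graph.
Distinct eigenvalues (to 5 d.p.): [14.0, 2.19258, -3.19258].
Lovász: ϑ = −29(-sqrt(29)/2 - 1/2)/(14+-(-sqrt(29)/2 - 1/2)) = sqrt(29).
Numerically 5.385165.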